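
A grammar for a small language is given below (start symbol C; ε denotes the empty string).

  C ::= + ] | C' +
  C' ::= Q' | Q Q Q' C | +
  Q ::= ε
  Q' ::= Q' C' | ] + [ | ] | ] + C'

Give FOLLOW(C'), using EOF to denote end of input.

{ +, ] }

In C ::= C' +: add FIRST(+) = { + }.
In Q' ::= Q' C': C' is at the end, add FOLLOW(Q') = { +, ] }.
In Q' ::= ] + C': C' is at the end, add FOLLOW(Q') = { +, ] }.
Union: FOLLOW(C') = { +, ] }.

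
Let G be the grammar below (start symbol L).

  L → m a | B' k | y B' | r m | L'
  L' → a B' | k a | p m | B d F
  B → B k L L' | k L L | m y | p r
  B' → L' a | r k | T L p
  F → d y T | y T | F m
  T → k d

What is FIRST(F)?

F → d y T contributes {d}.
F → y T contributes {y}.
From F → F m: add FIRST(F) = { d, y }.
Union: FIRST(F) = { d, y }.

{ d, y }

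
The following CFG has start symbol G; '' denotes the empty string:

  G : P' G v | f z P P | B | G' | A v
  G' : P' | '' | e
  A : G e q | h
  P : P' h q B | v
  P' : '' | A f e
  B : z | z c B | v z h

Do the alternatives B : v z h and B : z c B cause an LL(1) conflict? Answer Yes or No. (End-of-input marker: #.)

No

FIRST(v z h) = { v } and FIRST(z c B) = { z }.
The FIRST sets are disjoint and neither alternative is nullable — no conflict.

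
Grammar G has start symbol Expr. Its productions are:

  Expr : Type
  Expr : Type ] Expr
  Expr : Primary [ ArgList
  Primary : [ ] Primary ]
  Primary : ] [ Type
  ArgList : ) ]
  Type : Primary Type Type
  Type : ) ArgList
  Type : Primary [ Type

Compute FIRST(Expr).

From Expr : Type: add FIRST(Type) = { ), [, ] }.
From Expr : Type ] Expr: add FIRST(Type) = { ), [, ] }.
From Expr : Primary [ ArgList: add FIRST(Primary) = { [, ] }.
Union: FIRST(Expr) = { ), [, ] }.

{ ), [, ] }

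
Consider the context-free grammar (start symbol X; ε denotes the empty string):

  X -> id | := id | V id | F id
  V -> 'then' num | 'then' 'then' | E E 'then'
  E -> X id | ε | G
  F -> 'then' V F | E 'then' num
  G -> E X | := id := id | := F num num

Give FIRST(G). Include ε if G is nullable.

From G -> E X: E nullable, take FIRST(E) ∪ FIRST(X) = { 'then', :=, id }.
G -> := id := id contributes {:=}.
G -> := F num num contributes {:=}.
Union: FIRST(G) = { 'then', :=, id }.

{ 'then', :=, id }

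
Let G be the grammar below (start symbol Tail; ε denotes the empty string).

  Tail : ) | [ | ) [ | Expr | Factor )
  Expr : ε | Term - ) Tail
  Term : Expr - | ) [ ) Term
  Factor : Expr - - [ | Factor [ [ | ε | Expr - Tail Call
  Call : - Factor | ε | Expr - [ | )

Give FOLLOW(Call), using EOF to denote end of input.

In Factor : Expr - Tail Call: Call is at the end, add FOLLOW(Factor) = { ), [ }.
Union: FOLLOW(Call) = { ), [ }.

{ ), [ }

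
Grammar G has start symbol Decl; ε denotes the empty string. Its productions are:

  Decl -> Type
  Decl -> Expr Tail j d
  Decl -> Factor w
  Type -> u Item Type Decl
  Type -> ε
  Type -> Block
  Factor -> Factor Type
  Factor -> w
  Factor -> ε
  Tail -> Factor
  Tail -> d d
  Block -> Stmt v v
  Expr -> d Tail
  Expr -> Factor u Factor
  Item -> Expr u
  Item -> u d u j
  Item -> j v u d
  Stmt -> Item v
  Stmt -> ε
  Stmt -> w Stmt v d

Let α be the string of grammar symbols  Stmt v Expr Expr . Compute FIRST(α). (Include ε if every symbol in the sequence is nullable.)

{ d, j, u, v, w }

Add FIRST(Stmt)\{ε} = { d, j, u, v, w }; Stmt is nullable, continue.
v is a terminal; add {v} and stop.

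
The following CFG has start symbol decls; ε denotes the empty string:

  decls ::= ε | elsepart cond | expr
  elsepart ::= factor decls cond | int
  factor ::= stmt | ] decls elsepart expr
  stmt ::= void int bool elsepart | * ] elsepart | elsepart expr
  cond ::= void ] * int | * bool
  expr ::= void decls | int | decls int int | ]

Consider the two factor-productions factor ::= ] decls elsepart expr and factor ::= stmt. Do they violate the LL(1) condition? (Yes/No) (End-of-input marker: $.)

Yes

FIRST(] decls elsepart expr) = { ] } and FIRST(stmt) = { *, ], int, void }.
Both contain ], so the two alternatives are not disjoint — LL(1) conflict.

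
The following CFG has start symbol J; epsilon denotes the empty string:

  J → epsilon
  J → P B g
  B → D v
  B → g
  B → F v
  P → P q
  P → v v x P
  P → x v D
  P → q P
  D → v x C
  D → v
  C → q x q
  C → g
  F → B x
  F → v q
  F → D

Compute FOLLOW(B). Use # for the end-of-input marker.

In J → P B g: add FIRST(g) = { g }.
In F → B x: add FIRST(x) = { x }.
Union: FOLLOW(B) = { g, x }.

{ g, x }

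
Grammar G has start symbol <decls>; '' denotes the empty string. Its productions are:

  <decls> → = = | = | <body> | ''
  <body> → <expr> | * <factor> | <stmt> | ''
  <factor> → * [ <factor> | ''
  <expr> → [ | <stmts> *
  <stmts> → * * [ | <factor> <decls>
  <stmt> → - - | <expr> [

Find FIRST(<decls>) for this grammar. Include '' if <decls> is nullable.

<decls> → = = contributes {=}.
<decls> → = contributes {=}.
From <decls> → <body>: add FIRST(<body>) = { *, -, =, [, '' } (including '' since <body> is nullable).
<decls> → '' contributes ''.
Union: FIRST(<decls>) = { *, -, =, [, '' }.

{ *, -, =, [, '' }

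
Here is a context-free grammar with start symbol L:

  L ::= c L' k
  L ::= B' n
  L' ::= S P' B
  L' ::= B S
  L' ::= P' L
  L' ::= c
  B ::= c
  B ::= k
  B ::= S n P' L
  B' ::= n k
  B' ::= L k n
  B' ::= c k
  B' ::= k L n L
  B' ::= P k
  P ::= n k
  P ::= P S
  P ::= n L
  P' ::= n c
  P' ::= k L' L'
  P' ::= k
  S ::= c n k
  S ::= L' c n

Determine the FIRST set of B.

B ::= c contributes {c}.
B ::= k contributes {k}.
From B ::= S n P' L: add FIRST(S) = { c, k, n }.
Union: FIRST(B) = { c, k, n }.

{ c, k, n }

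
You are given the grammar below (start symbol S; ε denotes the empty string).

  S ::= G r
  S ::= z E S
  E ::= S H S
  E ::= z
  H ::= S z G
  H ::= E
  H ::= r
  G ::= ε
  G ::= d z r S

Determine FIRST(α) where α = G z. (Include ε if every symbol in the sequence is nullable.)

{ d, z }

Add FIRST(G)\{ε} = { d }; G is nullable, continue.
z is a terminal; add {z} and stop.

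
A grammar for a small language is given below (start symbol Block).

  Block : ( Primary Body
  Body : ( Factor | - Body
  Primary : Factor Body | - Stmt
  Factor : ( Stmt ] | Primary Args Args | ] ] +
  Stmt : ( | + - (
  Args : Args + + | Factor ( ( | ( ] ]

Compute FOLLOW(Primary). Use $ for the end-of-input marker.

{ (, -, ] }

In Block : ( Primary Body: add FIRST(Body) = { (, - }.
In Factor : Primary Args Args: add FIRST(Args Args) = { (, -, ] }.
Union: FOLLOW(Primary) = { (, -, ] }.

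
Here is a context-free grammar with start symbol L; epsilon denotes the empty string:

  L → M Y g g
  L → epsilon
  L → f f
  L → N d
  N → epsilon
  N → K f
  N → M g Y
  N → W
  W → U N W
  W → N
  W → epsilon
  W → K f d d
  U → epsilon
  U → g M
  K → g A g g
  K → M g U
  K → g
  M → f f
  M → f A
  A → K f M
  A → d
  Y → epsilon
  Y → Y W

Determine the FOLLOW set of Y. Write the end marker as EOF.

{ d, f, g }

In L → M Y g g: add FIRST(g g) = { g }.
In N → M g Y: Y is at the end, add FOLLOW(N) = { d, f, g }.
In Y → Y W: add FIRST(W)\{epsilon} = { f, g }.
  Since W is nullable, also add FOLLOW(Y) = { d, f, g }.
Union: FOLLOW(Y) = { d, f, g }.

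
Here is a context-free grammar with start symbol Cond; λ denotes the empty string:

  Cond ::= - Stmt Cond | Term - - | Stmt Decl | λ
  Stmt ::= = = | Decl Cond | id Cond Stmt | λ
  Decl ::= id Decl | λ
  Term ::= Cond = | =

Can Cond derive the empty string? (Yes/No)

Yes

Cond has an λ-production, so Cond ⇒ λ.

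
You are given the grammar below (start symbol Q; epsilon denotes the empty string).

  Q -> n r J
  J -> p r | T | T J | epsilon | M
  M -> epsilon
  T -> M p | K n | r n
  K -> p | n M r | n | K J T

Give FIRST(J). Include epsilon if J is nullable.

J -> p r contributes {p}.
From J -> T: add FIRST(T) = { n, p, r }.
From J -> T J: add FIRST(T) = { n, p, r }.
J -> epsilon contributes epsilon.
From J -> M: add FIRST(M) = { epsilon } (including epsilon since M is nullable).
Union: FIRST(J) = { n, p, r, epsilon }.

{ n, p, r, epsilon }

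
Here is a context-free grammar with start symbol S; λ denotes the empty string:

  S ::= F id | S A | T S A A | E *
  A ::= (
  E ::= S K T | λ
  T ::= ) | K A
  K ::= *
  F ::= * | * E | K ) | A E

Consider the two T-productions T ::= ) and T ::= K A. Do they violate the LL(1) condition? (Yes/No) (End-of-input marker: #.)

FIRST()) = { ) } and FIRST(K A) = { * }.
The FIRST sets are disjoint and neither alternative is nullable — no conflict.

No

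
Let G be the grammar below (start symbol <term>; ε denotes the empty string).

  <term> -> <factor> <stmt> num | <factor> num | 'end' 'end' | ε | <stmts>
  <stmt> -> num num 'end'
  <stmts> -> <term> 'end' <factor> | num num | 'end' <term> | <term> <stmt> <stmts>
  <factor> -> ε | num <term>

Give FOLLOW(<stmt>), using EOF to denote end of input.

{ 'end', num }

In <term> -> <factor> <stmt> num: add FIRST(num) = { num }.
In <stmts> -> <term> <stmt> <stmts>: add FIRST(<stmts>) = { 'end', num }.
Union: FOLLOW(<stmt>) = { 'end', num }.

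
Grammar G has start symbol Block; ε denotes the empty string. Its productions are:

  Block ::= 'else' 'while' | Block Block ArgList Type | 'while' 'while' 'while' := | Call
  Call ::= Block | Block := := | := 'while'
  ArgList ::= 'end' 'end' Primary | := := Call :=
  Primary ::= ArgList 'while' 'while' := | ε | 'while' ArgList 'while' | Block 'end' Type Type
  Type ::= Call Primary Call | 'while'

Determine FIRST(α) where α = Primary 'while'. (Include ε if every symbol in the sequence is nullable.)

Add FIRST(Primary)\{ε} = { 'else', 'end', 'while', := }; Primary is nullable, continue.
'while' is a terminal; add {'while'} and stop.

{ 'else', 'end', 'while', := }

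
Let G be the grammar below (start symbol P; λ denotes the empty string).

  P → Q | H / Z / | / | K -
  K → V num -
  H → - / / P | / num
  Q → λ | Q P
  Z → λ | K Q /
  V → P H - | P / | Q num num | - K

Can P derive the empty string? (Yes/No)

P → Q and each of Q is nullable, so P ⇒* λ.

Yes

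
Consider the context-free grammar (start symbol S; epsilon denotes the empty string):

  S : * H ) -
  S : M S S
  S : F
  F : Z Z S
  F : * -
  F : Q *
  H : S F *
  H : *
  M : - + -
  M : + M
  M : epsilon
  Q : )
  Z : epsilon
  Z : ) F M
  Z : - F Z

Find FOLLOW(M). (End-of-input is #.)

In S : M S S: add FIRST(S S) = { ), *, +, - }.
In M : + M: M is at the end, add FOLLOW(M) = { ), *, +, - }.
In Z : ) F M: M is at the end, add FOLLOW(Z) = { ), *, +, - }.
Union: FOLLOW(M) = { ), *, +, - }.

{ ), *, +, - }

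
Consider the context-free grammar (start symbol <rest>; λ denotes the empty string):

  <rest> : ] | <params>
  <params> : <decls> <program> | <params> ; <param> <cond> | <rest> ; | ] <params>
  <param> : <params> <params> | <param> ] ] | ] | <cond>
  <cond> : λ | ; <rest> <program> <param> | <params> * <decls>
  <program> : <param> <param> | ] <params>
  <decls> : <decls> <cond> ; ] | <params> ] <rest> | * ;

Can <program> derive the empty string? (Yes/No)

<program> : <param> <param> and each of <param>, <param> is nullable, so <program> ⇒* λ.

Yes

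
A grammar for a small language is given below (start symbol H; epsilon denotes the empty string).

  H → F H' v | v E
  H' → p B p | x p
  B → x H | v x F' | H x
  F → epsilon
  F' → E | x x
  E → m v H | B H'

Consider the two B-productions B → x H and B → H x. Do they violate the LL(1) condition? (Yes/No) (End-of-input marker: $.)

FIRST(x H) = { x } and FIRST(H x) = { p, v, x }.
Both contain x, so the two alternatives are not disjoint — LL(1) conflict.

Yes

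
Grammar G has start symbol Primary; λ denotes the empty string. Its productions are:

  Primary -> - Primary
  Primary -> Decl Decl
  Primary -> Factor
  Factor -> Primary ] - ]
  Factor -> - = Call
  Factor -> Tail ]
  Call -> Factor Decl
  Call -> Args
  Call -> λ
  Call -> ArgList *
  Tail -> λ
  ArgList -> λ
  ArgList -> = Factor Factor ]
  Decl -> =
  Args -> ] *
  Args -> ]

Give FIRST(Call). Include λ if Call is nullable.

From Call -> Factor Decl: add FIRST(Factor) = { -, =, ] }.
From Call -> Args: add FIRST(Args) = { ] }.
Call -> λ contributes λ.
From Call -> ArgList *: ArgList nullable, take FIRST(ArgList) ∪ {*} = { *, = }.
Union: FIRST(Call) = { *, -, =, ], λ }.

{ *, -, =, ], λ }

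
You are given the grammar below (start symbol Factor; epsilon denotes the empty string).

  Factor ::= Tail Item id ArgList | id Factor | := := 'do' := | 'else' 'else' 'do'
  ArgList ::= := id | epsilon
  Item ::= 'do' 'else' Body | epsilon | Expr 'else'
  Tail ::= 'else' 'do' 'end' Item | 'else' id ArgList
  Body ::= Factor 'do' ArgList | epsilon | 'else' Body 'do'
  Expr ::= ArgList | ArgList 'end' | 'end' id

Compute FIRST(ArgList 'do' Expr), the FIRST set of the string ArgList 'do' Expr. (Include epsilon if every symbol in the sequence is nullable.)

{ 'do', := }

Add FIRST(ArgList)\{epsilon} = { := }; ArgList is nullable, continue.
'do' is a terminal; add {'do'} and stop.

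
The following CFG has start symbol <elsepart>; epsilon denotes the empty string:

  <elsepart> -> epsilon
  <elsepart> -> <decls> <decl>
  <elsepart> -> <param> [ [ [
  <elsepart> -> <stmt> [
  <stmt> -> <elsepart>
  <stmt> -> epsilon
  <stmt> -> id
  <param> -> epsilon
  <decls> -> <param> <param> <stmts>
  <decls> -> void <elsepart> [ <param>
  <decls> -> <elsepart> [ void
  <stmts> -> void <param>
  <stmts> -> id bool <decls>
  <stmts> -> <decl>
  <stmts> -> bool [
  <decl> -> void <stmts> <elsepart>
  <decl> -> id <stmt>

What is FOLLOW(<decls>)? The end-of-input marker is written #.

In <elsepart> -> <decls> <decl>: add FIRST(<decl>) = { id, void }.
In <stmts> -> id bool <decls>: <decls> is at the end, add FOLLOW(<stmts>) = { #, [, bool, id, void }.
Union: FOLLOW(<decls>) = { #, [, bool, id, void }.

{ #, [, bool, id, void }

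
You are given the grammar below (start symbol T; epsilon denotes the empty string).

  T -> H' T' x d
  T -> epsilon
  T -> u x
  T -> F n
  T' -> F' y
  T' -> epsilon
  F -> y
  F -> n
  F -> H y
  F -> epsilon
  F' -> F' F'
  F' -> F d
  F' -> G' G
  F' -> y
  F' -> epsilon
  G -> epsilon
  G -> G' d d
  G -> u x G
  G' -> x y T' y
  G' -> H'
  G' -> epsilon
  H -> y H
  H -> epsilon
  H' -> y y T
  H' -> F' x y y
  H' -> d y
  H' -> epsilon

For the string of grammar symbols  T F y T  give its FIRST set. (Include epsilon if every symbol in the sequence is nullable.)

{ d, n, u, x, y }

Add FIRST(T)\{epsilon} = { d, n, u, x, y }; T is nullable, continue.
Add FIRST(F)\{epsilon} = { n, y }; F is nullable, continue.
y is a terminal; add {y} and stop.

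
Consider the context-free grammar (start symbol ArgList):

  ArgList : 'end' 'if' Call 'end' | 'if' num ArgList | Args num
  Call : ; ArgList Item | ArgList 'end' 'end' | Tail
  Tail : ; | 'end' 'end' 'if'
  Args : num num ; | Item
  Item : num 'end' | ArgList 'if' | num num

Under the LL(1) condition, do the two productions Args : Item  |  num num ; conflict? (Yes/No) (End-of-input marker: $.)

Yes

FIRST(Item) = { 'end', 'if', num } and FIRST(num num ;) = { num }.
Both contain num, so the two alternatives are not disjoint — LL(1) conflict.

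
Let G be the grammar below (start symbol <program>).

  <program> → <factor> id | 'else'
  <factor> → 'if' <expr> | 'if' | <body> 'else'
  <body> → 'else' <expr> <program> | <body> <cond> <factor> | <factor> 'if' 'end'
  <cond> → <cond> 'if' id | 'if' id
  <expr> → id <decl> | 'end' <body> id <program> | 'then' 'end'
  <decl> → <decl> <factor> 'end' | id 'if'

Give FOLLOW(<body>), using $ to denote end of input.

{ 'else', 'if', id }

In <factor> → <body> 'else': add FIRST('else') = { 'else' }.
In <body> → <body> <cond> <factor>: add FIRST(<cond> <factor>) = { 'if' }.
In <expr> → 'end' <body> id <program>: add FIRST(id <program>) = { id }.
Union: FOLLOW(<body>) = { 'else', 'if', id }.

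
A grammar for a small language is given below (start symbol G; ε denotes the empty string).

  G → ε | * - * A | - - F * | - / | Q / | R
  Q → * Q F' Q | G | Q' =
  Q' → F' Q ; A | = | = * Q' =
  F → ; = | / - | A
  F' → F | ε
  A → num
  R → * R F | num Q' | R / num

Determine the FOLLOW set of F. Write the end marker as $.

{ $, *, -, /, ;, =, num }

In G → - - F *: add FIRST(*) = { * }.
In F' → F: F is at the end, add FOLLOW(F') = { *, -, /, ;, =, num }.
In R → * R F: F is at the end, add FOLLOW(R) = { $, *, -, /, ;, =, num }.
Union: FOLLOW(F) = { $, *, -, /, ;, =, num }.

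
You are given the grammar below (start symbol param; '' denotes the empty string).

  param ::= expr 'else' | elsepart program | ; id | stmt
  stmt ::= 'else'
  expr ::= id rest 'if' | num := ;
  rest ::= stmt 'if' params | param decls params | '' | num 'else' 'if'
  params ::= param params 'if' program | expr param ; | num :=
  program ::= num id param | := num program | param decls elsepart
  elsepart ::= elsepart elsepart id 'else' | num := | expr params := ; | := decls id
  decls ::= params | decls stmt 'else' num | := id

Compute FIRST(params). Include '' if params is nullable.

{ 'else', :=, ;, id, num }

From params ::= param params 'if' program: add FIRST(param) = { 'else', :=, ;, id, num }.
From params ::= expr param ;: add FIRST(expr) = { id, num }.
params ::= num := contributes {num}.
Union: FIRST(params) = { 'else', :=, ;, id, num }.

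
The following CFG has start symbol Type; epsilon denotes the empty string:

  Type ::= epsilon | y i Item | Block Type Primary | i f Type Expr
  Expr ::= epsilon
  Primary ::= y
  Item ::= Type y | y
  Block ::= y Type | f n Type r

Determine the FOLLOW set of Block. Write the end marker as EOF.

In Type ::= Block Type Primary: add FIRST(Type Primary) = { f, i, y }.
Union: FOLLOW(Block) = { f, i, y }.

{ f, i, y }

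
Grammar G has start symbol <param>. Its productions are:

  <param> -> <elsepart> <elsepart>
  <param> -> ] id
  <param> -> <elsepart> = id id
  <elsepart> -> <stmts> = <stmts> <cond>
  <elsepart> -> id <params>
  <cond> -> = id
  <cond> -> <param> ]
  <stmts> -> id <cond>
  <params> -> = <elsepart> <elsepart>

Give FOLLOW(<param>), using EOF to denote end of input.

{ EOF, ] }

<param> is the start symbol, so EOF ∈ FOLLOW(<param>).
In <cond> -> <param> ]: add FIRST(]) = { ] }.
Union: FOLLOW(<param>) = { EOF, ] }.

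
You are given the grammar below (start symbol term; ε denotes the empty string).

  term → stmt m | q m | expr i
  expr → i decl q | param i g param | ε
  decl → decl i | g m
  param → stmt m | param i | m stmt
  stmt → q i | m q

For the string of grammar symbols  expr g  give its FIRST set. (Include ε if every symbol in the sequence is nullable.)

Add FIRST(expr)\{ε} = { i, m, q }; expr is nullable, continue.
g is a terminal; add {g} and stop.

{ g, i, m, q }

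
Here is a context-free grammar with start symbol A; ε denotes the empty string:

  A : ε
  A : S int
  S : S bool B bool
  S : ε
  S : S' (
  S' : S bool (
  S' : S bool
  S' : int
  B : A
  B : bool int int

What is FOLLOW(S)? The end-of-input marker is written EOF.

In A : S int: add FIRST(int) = { int }.
In S : S bool B bool: add FIRST(bool B bool) = { bool }.
In S' : S bool (: add FIRST(bool () = { bool }.
In S' : S bool: add FIRST(bool) = { bool }.
Union: FOLLOW(S) = { bool, int }.

{ bool, int }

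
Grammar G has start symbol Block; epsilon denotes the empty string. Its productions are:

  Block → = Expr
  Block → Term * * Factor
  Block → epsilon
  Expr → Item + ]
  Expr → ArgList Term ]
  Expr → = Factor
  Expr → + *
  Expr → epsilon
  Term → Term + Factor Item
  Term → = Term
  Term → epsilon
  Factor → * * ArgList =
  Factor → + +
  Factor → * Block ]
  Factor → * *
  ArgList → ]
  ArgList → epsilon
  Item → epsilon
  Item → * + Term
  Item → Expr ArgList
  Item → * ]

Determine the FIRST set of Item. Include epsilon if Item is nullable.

Item → epsilon contributes epsilon.
Item → * + Term contributes {*}.
From Item → Expr ArgList: Expr, ArgList nullable, take FIRST(Expr) ∪ FIRST(ArgList) = { *, +, =, ] }; also epsilon since the whole RHS is nullable.
Item → * ] contributes {*}.
Union: FIRST(Item) = { *, +, =, ], epsilon }.

{ *, +, =, ], epsilon }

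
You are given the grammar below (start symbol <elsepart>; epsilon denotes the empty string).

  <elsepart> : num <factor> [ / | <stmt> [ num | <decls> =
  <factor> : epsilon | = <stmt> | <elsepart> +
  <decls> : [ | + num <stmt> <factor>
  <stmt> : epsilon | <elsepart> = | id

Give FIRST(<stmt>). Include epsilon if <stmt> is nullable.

{ +, [, id, num, epsilon }

<stmt> : epsilon contributes epsilon.
From <stmt> : <elsepart> =: add FIRST(<elsepart>) = { +, [, id, num }.
<stmt> : id contributes {id}.
Union: FIRST(<stmt>) = { +, [, id, num, epsilon }.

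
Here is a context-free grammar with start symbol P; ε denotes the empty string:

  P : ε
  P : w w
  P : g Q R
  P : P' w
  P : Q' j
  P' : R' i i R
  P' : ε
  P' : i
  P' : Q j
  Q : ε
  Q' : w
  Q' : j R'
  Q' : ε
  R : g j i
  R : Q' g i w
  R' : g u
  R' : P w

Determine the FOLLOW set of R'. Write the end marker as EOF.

In P' : R' i i R: add FIRST(i i R) = { i }.
In Q' : j R': R' is at the end, add FOLLOW(Q') = { g, j }.
Union: FOLLOW(R') = { g, i, j }.

{ g, i, j }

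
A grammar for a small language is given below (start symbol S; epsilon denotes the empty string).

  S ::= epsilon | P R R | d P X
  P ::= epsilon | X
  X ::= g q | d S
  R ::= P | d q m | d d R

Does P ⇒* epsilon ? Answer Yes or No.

P has an epsilon-production, so P ⇒ epsilon.

Yes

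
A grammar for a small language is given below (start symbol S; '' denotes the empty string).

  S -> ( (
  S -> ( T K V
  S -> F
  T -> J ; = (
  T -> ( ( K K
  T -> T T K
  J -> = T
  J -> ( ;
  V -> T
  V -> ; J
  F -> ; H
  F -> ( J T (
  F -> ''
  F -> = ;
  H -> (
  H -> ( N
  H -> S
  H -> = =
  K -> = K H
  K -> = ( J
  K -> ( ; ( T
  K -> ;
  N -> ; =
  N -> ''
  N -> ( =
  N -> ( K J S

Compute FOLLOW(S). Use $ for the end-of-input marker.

{ $, (, ;, = }

S is the start symbol, so $ ∈ FOLLOW(S).
In H -> S: S is at the end, add FOLLOW(H) = { $, (, ;, = }.
In N -> ( K J S: S is at the end, add FOLLOW(N) = { $, (, ;, = }.
Union: FOLLOW(S) = { $, (, ;, = }.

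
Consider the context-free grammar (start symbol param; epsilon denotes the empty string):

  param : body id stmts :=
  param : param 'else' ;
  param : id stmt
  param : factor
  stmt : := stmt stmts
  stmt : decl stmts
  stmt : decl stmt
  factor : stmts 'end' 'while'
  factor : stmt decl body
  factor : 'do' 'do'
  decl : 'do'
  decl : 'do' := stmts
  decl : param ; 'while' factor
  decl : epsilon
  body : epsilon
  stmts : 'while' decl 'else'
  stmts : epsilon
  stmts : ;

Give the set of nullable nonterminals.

{ body, decl, factor, param, stmt, stmts }

Directly nullable (have an epsilon-production): decl, body, stmts.
param : factor with every symbol nullable, so param is nullable.
stmt : decl stmts with every symbol nullable, so stmt is nullable.
factor : stmt decl body with every symbol nullable, so factor is nullable.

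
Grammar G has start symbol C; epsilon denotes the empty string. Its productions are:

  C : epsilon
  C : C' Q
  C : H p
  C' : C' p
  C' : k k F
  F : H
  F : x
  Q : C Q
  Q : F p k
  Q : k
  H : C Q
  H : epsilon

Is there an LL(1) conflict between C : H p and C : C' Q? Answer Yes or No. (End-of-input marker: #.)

FIRST(H p) = { k, p, x } and FIRST(C' Q) = { k }.
Both contain k, so the two alternatives are not disjoint — LL(1) conflict.

Yes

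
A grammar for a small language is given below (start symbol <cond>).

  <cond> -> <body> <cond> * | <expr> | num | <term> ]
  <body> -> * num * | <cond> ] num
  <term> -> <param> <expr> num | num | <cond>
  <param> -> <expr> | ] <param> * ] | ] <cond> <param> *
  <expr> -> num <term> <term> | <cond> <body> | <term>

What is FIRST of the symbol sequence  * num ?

{ * }

* is a terminal; add {*} and stop.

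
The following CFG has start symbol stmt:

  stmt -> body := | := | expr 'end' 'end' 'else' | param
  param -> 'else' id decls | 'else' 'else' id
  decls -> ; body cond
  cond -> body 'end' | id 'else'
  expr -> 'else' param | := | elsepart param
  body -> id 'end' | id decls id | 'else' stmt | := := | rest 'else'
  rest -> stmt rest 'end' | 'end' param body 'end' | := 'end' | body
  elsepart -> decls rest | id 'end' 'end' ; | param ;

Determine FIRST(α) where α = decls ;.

{ ; }

Add FIRST(decls) = { ; }; decls is not nullable, stop.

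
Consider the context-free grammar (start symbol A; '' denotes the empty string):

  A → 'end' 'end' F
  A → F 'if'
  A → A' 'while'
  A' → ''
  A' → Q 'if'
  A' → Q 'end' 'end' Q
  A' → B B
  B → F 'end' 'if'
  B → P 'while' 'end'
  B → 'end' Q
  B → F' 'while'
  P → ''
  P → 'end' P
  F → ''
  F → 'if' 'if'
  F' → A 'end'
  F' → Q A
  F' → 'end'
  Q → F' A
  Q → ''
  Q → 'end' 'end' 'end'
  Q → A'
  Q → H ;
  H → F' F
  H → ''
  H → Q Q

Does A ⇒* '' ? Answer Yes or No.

Nullable nonterminals: A', F, H, P, Q.
No production of A has an RHS whose symbols are all nullable, so A is not nullable.

No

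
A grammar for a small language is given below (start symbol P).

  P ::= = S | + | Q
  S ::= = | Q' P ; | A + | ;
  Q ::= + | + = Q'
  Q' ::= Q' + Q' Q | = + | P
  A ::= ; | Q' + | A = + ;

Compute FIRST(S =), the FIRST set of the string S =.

{ +, ;, = }

Add FIRST(S) = { +, ;, = }; S is not nullable, stop.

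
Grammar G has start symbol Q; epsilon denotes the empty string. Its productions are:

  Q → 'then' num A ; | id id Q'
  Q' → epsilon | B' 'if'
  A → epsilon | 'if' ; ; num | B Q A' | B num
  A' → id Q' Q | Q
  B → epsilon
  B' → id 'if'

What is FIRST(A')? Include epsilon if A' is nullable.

A' → id Q' Q contributes {id}.
From A' → Q: add FIRST(Q) = { 'then', id }.
Union: FIRST(A') = { 'then', id }.

{ 'then', id }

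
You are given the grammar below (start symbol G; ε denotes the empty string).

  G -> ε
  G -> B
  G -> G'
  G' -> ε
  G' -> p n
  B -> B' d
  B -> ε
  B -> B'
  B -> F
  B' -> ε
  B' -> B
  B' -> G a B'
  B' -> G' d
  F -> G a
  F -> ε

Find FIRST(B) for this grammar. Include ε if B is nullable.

From B -> B' d: B' nullable, take FIRST(B') ∪ {d} = { a, d, p }.
B -> ε contributes ε.
From B -> B': add FIRST(B') = { a, d, p, ε } (including ε since B' is nullable).
From B -> F: add FIRST(F) = { a, d, p, ε } (including ε since F is nullable).
Union: FIRST(B) = { a, d, p, ε }.

{ a, d, p, ε }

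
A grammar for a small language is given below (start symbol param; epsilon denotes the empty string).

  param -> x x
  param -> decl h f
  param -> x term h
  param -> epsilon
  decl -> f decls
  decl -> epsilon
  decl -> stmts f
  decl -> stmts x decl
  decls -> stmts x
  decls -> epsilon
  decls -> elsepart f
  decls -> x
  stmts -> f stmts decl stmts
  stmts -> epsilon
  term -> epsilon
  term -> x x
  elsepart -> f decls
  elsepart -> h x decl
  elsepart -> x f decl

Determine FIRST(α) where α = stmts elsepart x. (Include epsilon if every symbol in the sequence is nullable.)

{ f, h, x }

Add FIRST(stmts)\{epsilon} = { f }; stmts is nullable, continue.
Add FIRST(elsepart) = { f, h, x }; elsepart is not nullable, stop.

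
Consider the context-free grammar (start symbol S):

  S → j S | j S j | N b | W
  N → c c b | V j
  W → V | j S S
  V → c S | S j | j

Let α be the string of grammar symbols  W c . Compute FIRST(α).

{ c, j }

Add FIRST(W) = { c, j }; W is not nullable, stop.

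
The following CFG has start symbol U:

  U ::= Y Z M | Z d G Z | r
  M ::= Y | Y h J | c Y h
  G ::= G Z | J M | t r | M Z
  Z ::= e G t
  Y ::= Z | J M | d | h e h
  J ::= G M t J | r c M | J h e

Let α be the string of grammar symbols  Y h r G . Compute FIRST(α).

{ c, d, e, h, r, t }

Add FIRST(Y) = { c, d, e, h, r, t }; Y is not nullable, stop.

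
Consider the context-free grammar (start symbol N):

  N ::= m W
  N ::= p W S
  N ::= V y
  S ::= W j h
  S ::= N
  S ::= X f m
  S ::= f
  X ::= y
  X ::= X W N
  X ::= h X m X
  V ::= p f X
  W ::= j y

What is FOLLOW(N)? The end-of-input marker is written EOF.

N is the start symbol, so EOF ∈ FOLLOW(N).
In S ::= N: N is at the end, add FOLLOW(S) = { EOF, f, j, m, y }.
In X ::= X W N: N is at the end, add FOLLOW(X) = { f, j, m, y }.
Union: FOLLOW(N) = { EOF, f, j, m, y }.

{ EOF, f, j, m, y }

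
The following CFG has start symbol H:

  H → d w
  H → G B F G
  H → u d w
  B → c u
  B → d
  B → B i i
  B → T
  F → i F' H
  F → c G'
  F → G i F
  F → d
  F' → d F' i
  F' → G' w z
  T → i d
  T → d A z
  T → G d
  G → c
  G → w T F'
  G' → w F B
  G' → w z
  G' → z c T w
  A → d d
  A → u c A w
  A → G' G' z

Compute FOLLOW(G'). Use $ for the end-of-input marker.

In F → c G': G' is at the end, add FOLLOW(F) = { c, d, i, w }.
In F' → G' w z: add FIRST(w z) = { w }.
In A → G' G' z: add FIRST(G' z) = { w, z }.
In A → G' G' z: add FIRST(z) = { z }.
Union: FOLLOW(G') = { c, d, i, w, z }.

{ c, d, i, w, z }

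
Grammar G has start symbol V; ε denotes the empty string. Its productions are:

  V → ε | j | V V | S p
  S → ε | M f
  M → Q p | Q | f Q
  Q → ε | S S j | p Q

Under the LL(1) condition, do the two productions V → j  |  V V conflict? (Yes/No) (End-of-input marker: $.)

Yes

FIRST(j) = { j } and FIRST(V V) = { f, j, p, ε }.
Both contain j, so the two alternatives are not disjoint — LL(1) conflict.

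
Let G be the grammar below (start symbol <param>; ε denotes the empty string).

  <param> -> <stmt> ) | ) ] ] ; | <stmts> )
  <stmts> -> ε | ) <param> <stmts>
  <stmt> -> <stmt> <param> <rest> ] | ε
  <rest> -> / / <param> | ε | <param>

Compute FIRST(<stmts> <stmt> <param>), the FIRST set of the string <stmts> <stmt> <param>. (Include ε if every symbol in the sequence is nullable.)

{ ) }

Add FIRST(<stmts>)\{ε} = { ) }; <stmts> is nullable, continue.
Add FIRST(<stmt>)\{ε} = { ) }; <stmt> is nullable, continue.
Add FIRST(<param>) = { ) }; <param> is not nullable, stop.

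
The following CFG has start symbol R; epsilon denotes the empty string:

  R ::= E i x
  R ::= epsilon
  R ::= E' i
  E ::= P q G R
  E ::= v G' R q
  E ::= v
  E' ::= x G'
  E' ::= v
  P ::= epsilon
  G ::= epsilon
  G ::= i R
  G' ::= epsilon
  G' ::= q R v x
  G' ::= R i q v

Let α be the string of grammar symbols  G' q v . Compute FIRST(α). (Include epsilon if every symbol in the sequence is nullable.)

{ i, q, v, x }

Add FIRST(G')\{epsilon} = { i, q, v, x }; G' is nullable, continue.
q is a terminal; add {q} and stop.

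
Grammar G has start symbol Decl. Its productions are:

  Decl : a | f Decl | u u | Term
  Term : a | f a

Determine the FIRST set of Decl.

{ a, f, u }

Decl : a contributes {a}.
Decl : f Decl contributes {f}.
Decl : u u contributes {u}.
From Decl : Term: add FIRST(Term) = { a, f }.
Union: FIRST(Decl) = { a, f, u }.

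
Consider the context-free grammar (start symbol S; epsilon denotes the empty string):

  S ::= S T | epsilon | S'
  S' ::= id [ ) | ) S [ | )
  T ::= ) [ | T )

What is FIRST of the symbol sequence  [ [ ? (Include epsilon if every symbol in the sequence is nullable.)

[ is a terminal; add {[} and stop.

{ [ }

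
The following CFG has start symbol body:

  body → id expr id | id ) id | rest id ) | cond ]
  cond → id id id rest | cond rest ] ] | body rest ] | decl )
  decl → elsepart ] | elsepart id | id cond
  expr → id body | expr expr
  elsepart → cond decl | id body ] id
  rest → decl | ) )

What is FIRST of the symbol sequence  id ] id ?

{ id }

id is a terminal; add {id} and stop.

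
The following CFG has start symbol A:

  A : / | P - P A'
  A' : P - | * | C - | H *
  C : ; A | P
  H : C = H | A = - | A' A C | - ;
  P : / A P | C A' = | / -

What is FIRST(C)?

C : ; A contributes {;}.
From C : P: add FIRST(P) = { /, ; }.
Union: FIRST(C) = { /, ; }.

{ /, ; }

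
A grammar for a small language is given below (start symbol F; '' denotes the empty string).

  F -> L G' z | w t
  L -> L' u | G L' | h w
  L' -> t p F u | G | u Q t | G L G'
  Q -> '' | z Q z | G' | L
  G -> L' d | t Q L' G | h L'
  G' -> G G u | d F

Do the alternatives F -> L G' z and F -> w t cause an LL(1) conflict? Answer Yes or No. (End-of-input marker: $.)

FIRST(L G' z) = { h, t, u } and FIRST(w t) = { w }.
The FIRST sets are disjoint and neither alternative is nullable — no conflict.

No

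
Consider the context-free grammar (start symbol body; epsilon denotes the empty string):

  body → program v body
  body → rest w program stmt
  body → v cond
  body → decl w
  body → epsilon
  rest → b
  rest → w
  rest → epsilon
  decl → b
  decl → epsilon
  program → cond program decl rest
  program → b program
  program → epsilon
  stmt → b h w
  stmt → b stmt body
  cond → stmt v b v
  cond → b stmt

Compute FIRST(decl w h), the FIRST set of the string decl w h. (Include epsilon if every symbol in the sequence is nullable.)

Add FIRST(decl)\{epsilon} = { b }; decl is nullable, continue.
w is a terminal; add {w} and stop.

{ b, w }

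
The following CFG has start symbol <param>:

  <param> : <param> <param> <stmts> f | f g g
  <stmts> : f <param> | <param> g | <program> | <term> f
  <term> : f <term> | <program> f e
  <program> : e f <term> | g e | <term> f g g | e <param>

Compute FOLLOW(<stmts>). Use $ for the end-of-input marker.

In <param> : <param> <param> <stmts> f: add FIRST(f) = { f }.
Union: FOLLOW(<stmts>) = { f }.

{ f }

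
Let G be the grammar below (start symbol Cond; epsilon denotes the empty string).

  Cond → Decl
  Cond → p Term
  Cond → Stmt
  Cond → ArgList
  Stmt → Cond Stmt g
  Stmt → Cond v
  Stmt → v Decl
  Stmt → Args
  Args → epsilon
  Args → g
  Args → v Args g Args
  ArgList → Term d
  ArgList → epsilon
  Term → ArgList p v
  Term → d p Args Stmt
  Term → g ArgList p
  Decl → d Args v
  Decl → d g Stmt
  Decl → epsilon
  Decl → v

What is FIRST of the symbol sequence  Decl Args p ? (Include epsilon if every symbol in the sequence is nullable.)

Add FIRST(Decl)\{epsilon} = { d, v }; Decl is nullable, continue.
Add FIRST(Args)\{epsilon} = { g, v }; Args is nullable, continue.
p is a terminal; add {p} and stop.

{ d, g, p, v }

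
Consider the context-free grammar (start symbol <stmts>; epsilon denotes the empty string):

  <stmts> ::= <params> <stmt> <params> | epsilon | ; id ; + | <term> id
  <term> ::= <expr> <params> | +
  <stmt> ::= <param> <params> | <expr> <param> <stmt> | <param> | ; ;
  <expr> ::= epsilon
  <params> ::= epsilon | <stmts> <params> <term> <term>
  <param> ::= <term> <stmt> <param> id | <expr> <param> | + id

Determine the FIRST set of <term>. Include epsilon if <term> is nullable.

{ +, ;, id, epsilon }

From <term> ::= <expr> <params>: <expr>, <params> nullable, take FIRST(<expr>) ∪ FIRST(<params>) = { +, ;, id }; also epsilon since the whole RHS is nullable.
<term> ::= + contributes {+}.
Union: FIRST(<term>) = { +, ;, id, epsilon }.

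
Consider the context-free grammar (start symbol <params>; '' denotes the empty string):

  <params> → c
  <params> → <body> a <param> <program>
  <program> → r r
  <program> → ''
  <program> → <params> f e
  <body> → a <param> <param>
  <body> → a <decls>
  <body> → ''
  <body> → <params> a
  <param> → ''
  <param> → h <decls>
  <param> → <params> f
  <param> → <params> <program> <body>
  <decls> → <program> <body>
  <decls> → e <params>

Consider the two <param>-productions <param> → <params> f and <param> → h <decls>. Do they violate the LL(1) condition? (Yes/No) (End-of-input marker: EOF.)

FIRST(<params> f) = { a, c } and FIRST(h <decls>) = { h }.
The FIRST sets are disjoint and neither alternative is nullable — no conflict.

No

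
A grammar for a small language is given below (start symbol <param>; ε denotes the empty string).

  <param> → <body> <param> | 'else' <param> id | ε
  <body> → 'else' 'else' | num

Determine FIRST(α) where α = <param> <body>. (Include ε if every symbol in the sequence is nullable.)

Add FIRST(<param>)\{ε} = { 'else', num }; <param> is nullable, continue.
Add FIRST(<body>) = { 'else', num }; <body> is not nullable, stop.

{ 'else', num }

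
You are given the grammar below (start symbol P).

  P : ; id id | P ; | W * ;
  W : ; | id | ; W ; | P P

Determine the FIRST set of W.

W : ; contributes {;}.
W : id contributes {id}.
W : ; W ; contributes {;}.
From W : P P: add FIRST(P) = { ;, id }.
Union: FIRST(W) = { ;, id }.

{ ;, id }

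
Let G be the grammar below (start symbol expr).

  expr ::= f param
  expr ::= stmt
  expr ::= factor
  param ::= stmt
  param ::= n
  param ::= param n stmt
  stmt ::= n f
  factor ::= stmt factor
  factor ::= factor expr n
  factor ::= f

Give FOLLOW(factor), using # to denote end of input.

{ #, f, n }

In expr ::= factor: factor is at the end, add FOLLOW(expr) = { #, n }.
In factor ::= stmt factor: factor is at the end, add FOLLOW(factor) = { #, f, n }.
In factor ::= factor expr n: add FIRST(expr n) = { f, n }.
Union: FOLLOW(factor) = { #, f, n }.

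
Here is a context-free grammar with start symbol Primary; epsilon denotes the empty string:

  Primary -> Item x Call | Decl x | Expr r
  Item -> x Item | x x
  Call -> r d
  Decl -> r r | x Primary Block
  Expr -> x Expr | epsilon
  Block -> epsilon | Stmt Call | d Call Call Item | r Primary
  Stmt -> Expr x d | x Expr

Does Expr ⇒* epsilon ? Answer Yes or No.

Expr has an epsilon-production, so Expr ⇒ epsilon.

Yes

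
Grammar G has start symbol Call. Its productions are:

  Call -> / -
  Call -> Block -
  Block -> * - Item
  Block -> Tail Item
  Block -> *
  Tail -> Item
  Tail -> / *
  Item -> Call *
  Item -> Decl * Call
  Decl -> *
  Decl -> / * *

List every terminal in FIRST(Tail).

From Tail -> Item: add FIRST(Item) = { *, / }.
Tail -> / * contributes {/}.
Union: FIRST(Tail) = { *, / }.

{ *, / }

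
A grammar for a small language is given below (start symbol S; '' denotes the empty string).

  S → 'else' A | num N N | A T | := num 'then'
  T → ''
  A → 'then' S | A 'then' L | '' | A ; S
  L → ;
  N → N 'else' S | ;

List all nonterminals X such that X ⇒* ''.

Directly nullable (have an ''-production): T, A.
S → A T with every symbol nullable, so S is nullable.
No other nonterminal has a production whose RHS symbols are all nullable.

{ A, S, T }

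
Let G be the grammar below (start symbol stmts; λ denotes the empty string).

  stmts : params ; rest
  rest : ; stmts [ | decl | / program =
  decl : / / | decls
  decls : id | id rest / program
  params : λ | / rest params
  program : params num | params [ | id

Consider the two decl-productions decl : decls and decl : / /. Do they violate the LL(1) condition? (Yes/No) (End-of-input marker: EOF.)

FIRST(decls) = { id } and FIRST(/ /) = { / }.
The FIRST sets are disjoint and neither alternative is nullable — no conflict.

No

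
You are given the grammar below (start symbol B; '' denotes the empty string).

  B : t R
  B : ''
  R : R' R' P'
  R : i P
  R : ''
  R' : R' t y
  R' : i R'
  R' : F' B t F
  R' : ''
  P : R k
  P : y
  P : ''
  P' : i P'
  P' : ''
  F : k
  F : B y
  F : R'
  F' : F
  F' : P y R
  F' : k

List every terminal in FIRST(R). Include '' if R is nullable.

From R : R' R' P': R', R', P' nullable, take FIRST(R') ∪ FIRST(R') ∪ FIRST(P') = { i, k, t, y }; also '' since the whole RHS is nullable.
R : i P contributes {i}.
R : '' contributes ''.
Union: FIRST(R) = { i, k, t, y, '' }.

{ i, k, t, y, '' }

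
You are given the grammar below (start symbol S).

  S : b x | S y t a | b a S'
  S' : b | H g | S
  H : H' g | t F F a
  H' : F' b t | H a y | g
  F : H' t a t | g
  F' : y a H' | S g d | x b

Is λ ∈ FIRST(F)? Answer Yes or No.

No

No nonterminal in this grammar is nullable.
No production of F has an RHS whose symbols are all nullable, so F is not nullable.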